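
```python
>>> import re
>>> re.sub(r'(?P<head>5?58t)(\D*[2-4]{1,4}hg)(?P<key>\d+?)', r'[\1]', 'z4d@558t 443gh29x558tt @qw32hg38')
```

'z4d@558t 443gh29x[558t]8'

Pattern: optionally a literal '5', then the literal '58t' (captured as 'head'); then zero or more of a non-digit, then 1 to 4 of a character in [2-4], then the literal 'hg' (captured); then one or more of a digit (lazy) (captured as 'key').
Matches: at [17:31] → '558tt @qw32hg3'.
`\1` in the replacement pulls in group 1's text for each match.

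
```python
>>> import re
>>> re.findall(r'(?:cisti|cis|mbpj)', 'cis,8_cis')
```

['cis', 'cis']

Walking the string: at [0:3] → 'cis'; at [6:9] → 'cis'.
With no groups in the pattern, `findall` gives back each whole match — 2 here.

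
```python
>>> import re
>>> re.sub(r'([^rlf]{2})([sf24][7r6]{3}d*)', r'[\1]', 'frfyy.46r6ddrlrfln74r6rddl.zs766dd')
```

'frfy[y.]rlrfl[n7]l[.z]'

This matches exactly 2 of any character except [rlf] (captured); then one of [sf24], then exactly 3 of one of [7r6], then zero or more of a literal 'd' (captured).
Matches: at [4:12] → 'y.46r6dd'; at [17:25] → 'n74r6rdd'; at [26:34] → '.zs766dd'.
The replacement refers to a captured group, so each match is rewritten using its own captured text.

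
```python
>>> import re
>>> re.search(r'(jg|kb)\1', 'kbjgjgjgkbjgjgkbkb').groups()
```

The match spans [2:6] → 'jgjg'.
Captured: group 1 = 'jg'.

('jg',)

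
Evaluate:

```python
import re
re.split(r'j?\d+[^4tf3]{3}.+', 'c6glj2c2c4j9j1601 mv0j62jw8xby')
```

This matches optionally the literal 'j', then one or more of a digit; then exactly 3 of any character except [4tf3], then one or more of any character.
Matches to split on: at [1:30] → '6glj2c2c4j9j1601 mv0j62jw8xby'.
Splitting on the pattern gives 2 pieces.

['c', '']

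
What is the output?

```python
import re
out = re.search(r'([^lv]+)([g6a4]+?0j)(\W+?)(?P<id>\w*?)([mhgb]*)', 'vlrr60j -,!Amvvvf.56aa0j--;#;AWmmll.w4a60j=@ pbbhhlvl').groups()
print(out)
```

('rr', '60j', ' ', '', '')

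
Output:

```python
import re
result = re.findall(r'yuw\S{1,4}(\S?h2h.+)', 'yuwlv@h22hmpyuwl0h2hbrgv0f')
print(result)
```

['h2hbrgv0f']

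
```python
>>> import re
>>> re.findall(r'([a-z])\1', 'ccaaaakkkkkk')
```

A backreference is literal: `\1` must see the identical characters the first group matched.
Matches: at [0:2] match 'cc', group 1 = 'c'; at [2:4] match 'aa', group 1 = 'a'; at [4:6] match 'aa', group 1 = 'a'; at [6:8] match 'kk', group 1 = 'k'; at [8:10] match 'kk', group 1 = 'k'; ….
One capturing group, so `findall` returns just the captured substring from each match — 6 in all.

['c', 'a', 'a', 'k', 'k', 'k']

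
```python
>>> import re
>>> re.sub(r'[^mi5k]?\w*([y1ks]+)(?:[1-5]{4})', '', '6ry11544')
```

Pattern: optionally any character except [mi5k], then zero or more of a word character; then one or more of one of [y1ks] (captured); then exactly 4 of a character in [1-5] (non-capturing group).
Every occurrence is swapped for ''.

''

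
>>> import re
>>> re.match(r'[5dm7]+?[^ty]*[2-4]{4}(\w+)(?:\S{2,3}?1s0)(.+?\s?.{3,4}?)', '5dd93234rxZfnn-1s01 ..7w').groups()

('rxZfn', '1 ..7')

The pattern matches one or more of one of [5dm7] (lazy), then zero or more of any character except [ty], then exactly 4 of a character in [2-4]; then one or more of a word character (captured); then 2 to 3 of a non-whitespace character (lazy), then the literal '1s0' (non-capturing group); then one or more of any character (lazy), then optionally whitespace, then 3 to 4 of any character (lazy) (captured).
Lazy quantifiers expand one character at a time until the remainder of the pattern can match.
`re.match` won't scan ahead — the pattern has to work from the very first character.
The match spans [0:23] → '5dd93234rxZfnn-1s01 ..7'.
Captured: group 1 = 'rxZfn', group 2 = '1 ..7'.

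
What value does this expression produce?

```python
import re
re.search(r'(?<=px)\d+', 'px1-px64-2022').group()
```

The lookaround is zero-width — it requires the adjacent text to match without consuming it, so the asserted text isn't part of the match.
The match spans [2:3] → '1'.

'1'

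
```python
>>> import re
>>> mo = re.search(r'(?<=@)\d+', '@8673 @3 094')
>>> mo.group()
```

'8673'

Because the assertion is zero-width, the text it checks is not consumed and won't appear in the result.
The match spans [1:5] → '8673'.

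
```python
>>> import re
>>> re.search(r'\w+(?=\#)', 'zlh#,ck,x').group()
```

'zlh'

Because the assertion is zero-width, the text it checks is not consumed and won't appear in the result.
`search` walks the string left to right and returns the first match it finds.
The match spans [0:3] → 'zlh'.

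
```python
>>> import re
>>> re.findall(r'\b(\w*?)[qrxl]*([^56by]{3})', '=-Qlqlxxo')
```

[('', 'Qlq')]

This matches a word boundary (`\b`, zero-width); then zero or more of a word character (lazy) (captured); then zero or more of one of [qrxl]; then exactly 3 of any character except [56by] (captured).
`findall` packs the 2 group values into a tuple for every match.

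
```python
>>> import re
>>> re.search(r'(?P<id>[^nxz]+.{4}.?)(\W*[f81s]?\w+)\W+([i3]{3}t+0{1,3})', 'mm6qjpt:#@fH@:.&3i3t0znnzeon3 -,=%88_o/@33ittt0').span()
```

(0, 21)

This matches one or more of any character except [nxz], then exactly 4 of any character, then optionally any character (captured as 'id'); then zero or more of a non-word character, then optionally one of [f81s], then one or more of a word character (captured); then one or more of a non-word character; then exactly 3 of one of [i3], then one or more of the literal 't', then 1 to 3 of the literal '0' (captured).
`re.search` scans for the first position where the pattern succeeds.
The match spans [0:21] → 'mm6qjpt:#@fH@:.&3i3t0'.
Captured: group 1 = 'mm6qjpt:#@f', group 2 = 'H', group 3 = '3i3t0'.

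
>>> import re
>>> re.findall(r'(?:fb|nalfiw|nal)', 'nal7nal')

With no groups in the pattern, `findall` gives back each whole match — 2 here.

['nal', 'nal']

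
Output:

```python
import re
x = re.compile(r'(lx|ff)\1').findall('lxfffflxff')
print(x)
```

The backreference `\1` re-matches whatever the first group consumed, character for character.
Matches: at [2:6] match 'ffff', group 1 = 'ff'.
Because there's exactly one group, `findall` drops the full match and keeps group 1 from the one hit.

['ff']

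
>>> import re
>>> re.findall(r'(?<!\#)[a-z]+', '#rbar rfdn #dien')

Because the assertion is negative and zero-width, positions next to the forbidden text are skipped.
`findall` yields the raw match text (3 of them) because the pattern has no groups.

['bar', 'rfdn', 'ien']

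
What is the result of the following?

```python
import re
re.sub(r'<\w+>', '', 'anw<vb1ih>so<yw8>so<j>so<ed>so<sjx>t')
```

'anwsosososot'

Matches: at [3:10] → '<vb1ih>'; at [12:17] → '<yw8>'; at [19:22] → '<j>'; at [24:28] → '<ed>'; at [30:35] → '<sjx>'.
`sub` substitutes '' at each match site.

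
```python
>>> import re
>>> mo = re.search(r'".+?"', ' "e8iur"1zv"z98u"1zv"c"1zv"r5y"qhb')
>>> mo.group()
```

`re.search` tries every starting position until one works.
The match spans [1:8] → '"e8iur"'.

'"e8iur"'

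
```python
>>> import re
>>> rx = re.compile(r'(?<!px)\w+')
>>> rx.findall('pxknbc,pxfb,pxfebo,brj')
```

The negative lookaround is zero-width — it rules out positions where the adjacent text would match, without consuming anything.
Walking the string: at [0:6] → 'pxknbc'; at [7:11] → 'pxfb'; at [12:18] → 'pxfebo'; at [19:22] → 'brj'.
`findall` yields the raw match text (4 of them) because the pattern has no groups.

['pxknbc', 'pxfb', 'pxfebo', 'brj']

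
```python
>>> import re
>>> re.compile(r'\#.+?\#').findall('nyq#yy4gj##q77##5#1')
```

['#yy4gj#', '#q77#', '#5#']

Because the quantifier is non-greedy, it stops expanding at the earliest point where the rest of the pattern can succeed.
Walking the string: at [3:10] → '#yy4gj#'; at [10:15] → '#q77#'; at [15:18] → '#5#'.
`findall` yields the raw match text (3 of them) because the pattern has no groups.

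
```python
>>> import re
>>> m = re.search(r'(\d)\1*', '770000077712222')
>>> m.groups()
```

('7',)

The match spans [0:2] → '77'.
Captured: group 1 = '7'.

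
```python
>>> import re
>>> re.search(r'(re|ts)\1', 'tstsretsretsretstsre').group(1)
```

`\1` is not a pattern — it's the concrete string captured by group 1, re-applied verbatim.
Unlike `match`, `search` isn't anchored — it looks for the pattern anywhere in the string.
The match spans [0:4] → 'tsts'.
Captured: group 1 = 'ts'.

'ts'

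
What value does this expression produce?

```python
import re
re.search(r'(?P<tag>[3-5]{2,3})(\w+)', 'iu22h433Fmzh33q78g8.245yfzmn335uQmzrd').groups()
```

('433', 'Fmzh33q78g8')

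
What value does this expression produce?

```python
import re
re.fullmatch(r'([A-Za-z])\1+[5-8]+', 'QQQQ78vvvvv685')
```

None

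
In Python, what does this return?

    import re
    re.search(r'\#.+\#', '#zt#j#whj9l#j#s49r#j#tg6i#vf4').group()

'#zt#j#whj9l#j#s49r#j#tg6i#'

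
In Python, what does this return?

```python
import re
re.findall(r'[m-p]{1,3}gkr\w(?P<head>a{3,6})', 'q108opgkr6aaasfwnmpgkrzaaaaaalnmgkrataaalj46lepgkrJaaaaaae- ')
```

['aaa', 'aaaaaa', 'aaaaaa']

This matches 1 to 3 of a character in [m-p], then the literal 'gkr', then a word character; then 3 to 6 of a literal 'a' (captured as 'head').
Matches: at [4:13] match 'opgkr6aaa', group 1 = 'aaa'; at [16:29] match 'nmpgkrzaaaaaa', group 1 = 'aaaaaa'; at [46:57] match 'pgkrJaaaaaa', group 1 = 'aaaaaa'.
`findall` collects group 1 from each match (3 total).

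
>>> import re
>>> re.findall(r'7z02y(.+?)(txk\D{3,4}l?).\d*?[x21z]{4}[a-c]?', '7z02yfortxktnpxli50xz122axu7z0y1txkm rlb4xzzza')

[('for', 'txktnpxl')]

The pattern matches the literal '7z', then the literal '02y'; then one or more of any character (lazy) (captured); then the literal 'txk', then 3 to 4 of a non-digit, then optionally a literal 'l' (captured); then any character, then zero or more of a digit (lazy); then exactly 4 of one of [x21z], then optionally a character in [a-c].
A `+?`/`*?`/`{m,n}?` starts at its minimum and grows only as far as needed for what follows to match.
Walking the string: at [0:23] match '7z02yfortxktnpxli50xz12', groups = ('for', 'txktnpxl').
`findall` packs the 2 group values into a tuple for every match.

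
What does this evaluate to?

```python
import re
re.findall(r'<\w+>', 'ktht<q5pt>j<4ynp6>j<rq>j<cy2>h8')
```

Matches: at [4:10] → '<q5pt>'; at [11:18] → '<4ynp6>'; at [19:23] → '<rq>'; at [24:29] → '<cy2>'.
With no groups in the pattern, `findall` gives back each whole match — 4 here.

['<q5pt>', '<4ynp6>', '<rq>', '<cy2>']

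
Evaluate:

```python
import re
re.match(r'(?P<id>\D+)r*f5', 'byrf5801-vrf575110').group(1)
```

'byr'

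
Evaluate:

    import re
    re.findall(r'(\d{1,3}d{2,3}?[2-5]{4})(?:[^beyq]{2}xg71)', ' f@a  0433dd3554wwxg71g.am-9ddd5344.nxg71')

['433dd3554', '9ddd5344']

The pattern matches 1 to 3 of a digit, then 2 to 3 of the literal 'd' (lazy), then exactly 4 of a character in [2-5] (captured); then exactly 2 of any character except [beyq], then the literal 'xg', then the literal '71' (non-capturing group).
With a single group, `findall` returns only what that group captured — 2 items.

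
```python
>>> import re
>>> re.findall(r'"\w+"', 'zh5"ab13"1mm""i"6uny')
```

Walking the string: at [3:9] → '"ab13"'; at [13:16] → '"i"'.
Since nothing is captured, `findall` lists the 2 matched substrings directly.

['"ab13"', '"i"']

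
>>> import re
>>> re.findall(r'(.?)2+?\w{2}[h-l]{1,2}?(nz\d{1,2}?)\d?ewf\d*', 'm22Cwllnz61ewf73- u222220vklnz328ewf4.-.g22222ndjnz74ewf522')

[('m', 'nz6'), ('u', 'nz32'), ('g', 'nz7')]

The pattern matches optionally any character (captured); then one or more of a literal '2' (lazy); then exactly 2 of a word character, then 1 to 2 of a character in [h-l] (lazy); then the literal 'nz', then 1 to 2 of a digit (lazy) (captured); then optionally a digit, then the literal 'ewf', then zero or more of a digit.
Because the quantifier is non-greedy, it stops expanding at the earliest point where the rest of the pattern can succeed.
Scanning left to right: at [0:16] match 'm22Cwllnz61ewf73', groups = ('m', 'nz6'); at [18:37] match 'u222220vklnz328ewf4', groups = ('u', 'nz32'); at [40:59] match 'g22222ndjnz74ewf522', groups = ('g', 'nz7').
`findall` packs the 2 group values into a tuple for every match.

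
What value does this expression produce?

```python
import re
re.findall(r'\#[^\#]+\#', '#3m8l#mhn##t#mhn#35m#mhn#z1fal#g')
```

Walking the string: at [0:6] → '#3m8l#'; at [10:13] → '#t#'; at [16:21] → '#35m#'; at [24:31] → '#z1fal#'.
`findall` yields the raw match text (4 of them) because the pattern has no groups.

['#3m8l#', '#t#', '#35m#', '#z1fal#']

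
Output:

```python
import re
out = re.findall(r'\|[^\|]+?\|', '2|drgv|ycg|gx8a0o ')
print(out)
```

Matches: at [1:7] → '|drgv|'.
With no groups in the pattern, `findall` gives back each whole match — 1 here.

['|drgv|']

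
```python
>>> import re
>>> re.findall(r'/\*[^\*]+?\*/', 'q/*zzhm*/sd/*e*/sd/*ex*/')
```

['/*zzhm*/', '/*e*/', '/*ex*/']

With no groups in the pattern, `findall` gives back each whole match — 3 here.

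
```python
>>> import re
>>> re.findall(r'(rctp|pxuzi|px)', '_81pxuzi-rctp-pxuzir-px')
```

['pxuzi', 'rctp', 'pxuzi', 'px']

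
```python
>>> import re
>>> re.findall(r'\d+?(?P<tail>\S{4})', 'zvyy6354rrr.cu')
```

['354r']

A non-greedy quantifier consumes as few characters as it can — just enough that the remainder of the pattern still matches from where it stops; whatever follows it matches normally.
With a single group, `findall` returns only what that group captured — 1 item.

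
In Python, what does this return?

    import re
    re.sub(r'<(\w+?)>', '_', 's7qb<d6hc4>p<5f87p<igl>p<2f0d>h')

`sub` substitutes '_' at each match site.

's7qb_p<5f87p_p_h'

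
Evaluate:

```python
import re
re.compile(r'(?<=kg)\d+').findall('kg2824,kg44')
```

['2824', '44']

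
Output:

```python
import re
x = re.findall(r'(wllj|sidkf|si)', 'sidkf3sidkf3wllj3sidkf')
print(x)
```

Alternation isn't longest-match — the leftmost alternative that fits at this position is chosen.
Scanning left to right: at [0:5] match 'sidkf', group 1 = 'sidkf'; at [6:11] match 'sidkf', group 1 = 'sidkf'; at [12:16] match 'wllj', group 1 = 'wllj'; at [17:22] match 'sidkf', group 1 = 'sidkf'.
With a single group, `findall` returns only what that group captured — 4 items.

['sidkf', 'sidkf', 'wllj', 'sidkf']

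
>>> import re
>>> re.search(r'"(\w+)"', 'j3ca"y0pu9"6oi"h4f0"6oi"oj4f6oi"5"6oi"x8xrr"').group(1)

The match spans [4:11] → '"y0pu9"'.
Captured: group 1 = 'y0pu9'.

'y0pu9'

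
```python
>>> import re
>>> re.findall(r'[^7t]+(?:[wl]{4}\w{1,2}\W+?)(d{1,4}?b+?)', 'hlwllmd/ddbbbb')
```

['ddb']

This matches one or more of any character except [7t]; then exactly 4 of one of [wl], then 1 to 2 of a word character, then one or more of a non-word character (lazy) (non-capturing group); then 1 to 4 of the literal 'd' (lazy), then one or more of a literal 'b' (lazy) (captured).
Because the quantifier is non-greedy, it stops expanding at the earliest point where the rest of the pattern can succeed.
Walking the string: at [0:11] match 'hlwllmd/ddb', group 1 = 'ddb'.
Because there's exactly one group, `findall` drops the full match and keeps group 1 from the one hit.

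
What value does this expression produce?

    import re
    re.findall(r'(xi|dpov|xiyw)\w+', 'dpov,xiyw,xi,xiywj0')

['xi', 'xi']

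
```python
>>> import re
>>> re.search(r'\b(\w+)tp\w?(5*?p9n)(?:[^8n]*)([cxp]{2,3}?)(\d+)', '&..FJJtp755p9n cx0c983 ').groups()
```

('FJJ', '55p9n', 'cx', '0')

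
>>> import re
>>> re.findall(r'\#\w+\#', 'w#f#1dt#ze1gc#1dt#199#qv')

['#f#', '#ze1gc#', '#199#']

Matches: at [1:4] → '#f#'; at [7:14] → '#ze1gc#'; at [17:22] → '#199#'.
Since nothing is captured, `findall` lists the 3 matched substrings directly.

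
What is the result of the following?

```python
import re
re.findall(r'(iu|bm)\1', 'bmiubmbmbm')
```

`\1` is not a pattern — it's the concrete string captured by group 1, re-applied verbatim.
Walking the string: at [4:8] match 'bmbm', group 1 = 'bm'.
With a single group, `findall` returns only what that group captured — 1 item.

['bm']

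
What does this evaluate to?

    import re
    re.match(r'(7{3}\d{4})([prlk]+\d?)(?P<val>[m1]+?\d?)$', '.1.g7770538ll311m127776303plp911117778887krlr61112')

None

Pattern: exactly 3 of the literal '7', then exactly 4 of a digit (captured); then one or more of one of [prlk], then optionally a digit (captured); then one or more of one of [m1] (lazy), then optionally a digit (captured as 'val'); then anchored at the end.
With `match`, the pattern is implicitly anchored at the beginning.
Here the pattern fails at index 0, so the call returns None.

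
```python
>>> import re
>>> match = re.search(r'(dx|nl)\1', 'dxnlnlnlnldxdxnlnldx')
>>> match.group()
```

'nlnl'

After group 1 captures some text, `\1` only succeeds where that same text appears again.
Unlike `match`, `search` isn't anchored — it looks for the pattern anywhere in the string.
The match spans [2:6] → 'nlnl'.
Captured: group 1 = 'nl'.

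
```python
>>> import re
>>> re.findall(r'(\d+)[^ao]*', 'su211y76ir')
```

The pattern matches one or more of a digit (captured); then zero or more of any character except [ao].
Walking the string: at [2:10] match '211y76ir', group 1 = '211'.
`findall` collects group 1 from the one match (1 total).

['211']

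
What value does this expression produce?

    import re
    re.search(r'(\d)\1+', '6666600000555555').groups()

The backreference `\1` re-matches whatever the first group consumed, character for character.
`re.search` scans for the first position where the pattern succeeds.
The match spans [0:5] → '66666'.
Captured: group 1 = '6'.

('6',)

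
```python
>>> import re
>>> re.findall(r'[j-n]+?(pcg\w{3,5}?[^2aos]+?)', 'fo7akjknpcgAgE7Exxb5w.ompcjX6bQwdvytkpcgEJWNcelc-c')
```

['pcgAgE7', 'pcgEJWN']

The pattern matches one or more of a character in [j-n] (lazy); then the literal 'pcg', then 3 to 5 of a word character (lazy), then one or more of any character except [2aos] (lazy) (captured).
Lazy quantifiers expand one character at a time until the remainder of the pattern can match.
Walking the string: at [4:15] match 'kjknpcgAgE7', group 1 = 'pcgAgE7'; at [36:44] match 'kpcgEJWN', group 1 = 'pcgEJWN'.
Because there's exactly one group, `findall` drops the full match and keeps group 1 from each hit.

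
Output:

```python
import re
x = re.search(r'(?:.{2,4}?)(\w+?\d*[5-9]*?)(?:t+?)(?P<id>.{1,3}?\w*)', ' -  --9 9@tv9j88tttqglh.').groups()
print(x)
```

('tv9j88', 'ttqglh')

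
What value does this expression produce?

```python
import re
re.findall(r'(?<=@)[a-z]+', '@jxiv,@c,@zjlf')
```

['jxiv', 'c', 'zjlf']

Because the assertion is zero-width, the text it checks is not consumed and won't appear in the result.
No capturing groups, so `findall` returns the 3 full match strings.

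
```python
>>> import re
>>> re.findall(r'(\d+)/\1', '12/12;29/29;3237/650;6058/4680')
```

['12', '29']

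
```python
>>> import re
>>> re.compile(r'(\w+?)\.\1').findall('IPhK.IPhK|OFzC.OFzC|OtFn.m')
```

['IPhK', 'OFzC']

`\1` has to match the exact text group 1 already captured.
Scanning left to right: at [0:9] match 'IPhK.IPhK', group 1 = 'IPhK'; at [10:19] match 'OFzC.OFzC', group 1 = 'OFzC'.
`findall` collects group 1 from each match (2 total).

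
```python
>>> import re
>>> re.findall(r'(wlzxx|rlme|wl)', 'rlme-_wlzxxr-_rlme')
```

['rlme', 'wlzxx', 'rlme']

Branches in `(...|...)` are attempted left-to-right; the first branch that allows the whole pattern to succeed is taken.
Scanning left to right: at [0:4] match 'rlme', group 1 = 'rlme'; at [6:11] match 'wlzxx', group 1 = 'wlzxx'; at [14:18] match 'rlme', group 1 = 'rlme'.
`findall` collects group 1 from each match (3 total).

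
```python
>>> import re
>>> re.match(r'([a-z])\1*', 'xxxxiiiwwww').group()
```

'xxxx'

`re.match` won't scan ahead — the pattern has to work from the very first character.
The match spans [0:4] → 'xxxx'.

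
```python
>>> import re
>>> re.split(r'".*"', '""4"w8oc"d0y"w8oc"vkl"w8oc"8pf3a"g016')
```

['', 'g016']

Matches to split on: at [0:33] → '""4"w8oc"d0y"w8oc"vkl"w8oc"8pf3a"'.
`split` removes every match and returns the 2 fragments in between.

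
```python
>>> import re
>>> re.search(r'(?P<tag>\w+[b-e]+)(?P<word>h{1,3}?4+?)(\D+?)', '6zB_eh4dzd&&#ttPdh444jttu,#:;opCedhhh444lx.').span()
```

(0, 8)

Pattern: one or more of a word character, then one or more of a character in [b-e] (captured as 'tag'); then 1 to 3 of the literal 'h' (lazy), then one or more of a literal '4' (lazy) (captured as 'word'); then one or more of a non-digit (lazy) (captured).
A non-greedy quantifier consumes as few characters as it can — just enough that the remainder of the pattern still matches from where it stops; whatever follows it matches normally.
`re.search` scans for the first position where the pattern succeeds.
The match spans [0:8] → '6zB_eh4d'.
Captured: group 1 = '6zB_e', group 2 = 'h4', group 3 = 'd'.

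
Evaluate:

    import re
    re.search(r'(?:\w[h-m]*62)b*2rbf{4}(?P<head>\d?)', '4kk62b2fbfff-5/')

This matches a word character, then zero or more of a character in [h-m], then the literal '62' (non-capturing group); then zero or more of a literal 'b', then the literal '2rb', then exactly 4 of a literal 'f'; then optionally a digit (captured as 'head').
`re.search` scans for the first position where the pattern succeeds.
Here the pattern never matches, so the call returns None.

None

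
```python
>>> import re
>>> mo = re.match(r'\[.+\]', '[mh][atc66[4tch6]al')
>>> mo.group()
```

'[mh][atc66[4tch6]'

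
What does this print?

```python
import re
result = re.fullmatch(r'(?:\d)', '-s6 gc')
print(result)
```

This matches a digit (non-capturing group).
`fullmatch` succeeds only if the pattern covers the string from start to end.
Here the string isn't matched end-to-end, so the call returns None.

None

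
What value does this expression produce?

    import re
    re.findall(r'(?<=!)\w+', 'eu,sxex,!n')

['n']

The lookaround is zero-width — it requires the adjacent text to match without consuming it, so the asserted text isn't part of the match.
No capturing groups, so `findall` returns the 1 full match string.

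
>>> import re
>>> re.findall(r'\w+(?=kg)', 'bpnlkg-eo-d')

['bpnl']

Lookahead/lookbehind check context without consuming it, so the matched span excludes the asserted characters.
Walking the string: at [0:4] → 'bpnl'.
With no groups in the pattern, `findall` gives back each whole match — 1 here.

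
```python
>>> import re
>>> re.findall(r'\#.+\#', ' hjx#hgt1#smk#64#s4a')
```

With no groups in the pattern, `findall` gives back each whole match — 1 here.

['#hgt1#smk#64#']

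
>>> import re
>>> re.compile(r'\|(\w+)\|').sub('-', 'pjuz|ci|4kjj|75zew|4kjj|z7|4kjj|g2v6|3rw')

'pjuz-4kjj-4kjj-4kjj-3rw'

`sub` substitutes '-' at each match site.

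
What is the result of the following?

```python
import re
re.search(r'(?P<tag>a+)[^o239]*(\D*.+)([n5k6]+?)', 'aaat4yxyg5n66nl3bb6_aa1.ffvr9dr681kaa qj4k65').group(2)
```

This matches one or more of a literal 'a' (captured as 'tag'); then zero or more of any character except [o239]; then zero or more of a non-digit, then one or more of any character (captured); then one or more of one of [n5k6] (lazy) (captured).
`re.search` tries every starting position until one works.
The match spans [0:44] → 'aaat4yxyg5n66nl3bb6_aa1.ffvr9dr681kaa qj4k65'.
Captured: group 1 = 'aaa', group 2 = '3bb6_aa1.ffvr9dr681kaa qj4k6', group 3 = '5'.

'3bb6_aa1.ffvr9dr681kaa qj4k6'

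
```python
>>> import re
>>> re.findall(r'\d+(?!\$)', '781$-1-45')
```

['78', '1', '45']

Because the assertion is negative and zero-width, positions next to the forbidden text are skipped.
No capturing groups, so `findall` returns the 3 full match strings.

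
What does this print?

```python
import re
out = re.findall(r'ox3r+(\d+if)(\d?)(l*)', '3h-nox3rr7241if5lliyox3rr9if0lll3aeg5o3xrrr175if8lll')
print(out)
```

[('7241if', '5', 'll'), ('9if', '0', 'lll')]

This matches the literal 'ox3', then one or more of a literal 'r'; then one or more of a digit, then the literal 'if' (captured); then optionally a digit (captured); then zero or more of a literal 'l' (captured).
Matches: at [4:18] match 'ox3rr7241if5ll', groups = ('7241if', '5', 'll'); at [20:32] match 'ox3rr9if0lll', groups = ('9if', '0', 'lll').
`findall` packs the 3 group values into a tuple for every match.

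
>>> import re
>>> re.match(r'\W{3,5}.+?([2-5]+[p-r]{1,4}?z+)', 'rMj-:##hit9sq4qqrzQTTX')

None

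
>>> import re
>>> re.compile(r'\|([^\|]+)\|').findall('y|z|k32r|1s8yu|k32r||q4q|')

With a single group, `findall` returns only what that group captured — 3 items.

['z', '1s8yu', 'q4q']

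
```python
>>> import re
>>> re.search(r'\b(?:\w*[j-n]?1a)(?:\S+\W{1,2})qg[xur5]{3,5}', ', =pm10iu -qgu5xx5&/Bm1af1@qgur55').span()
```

(20, 33)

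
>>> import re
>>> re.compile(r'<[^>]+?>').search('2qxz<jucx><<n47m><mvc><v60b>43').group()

Unlike `match`, `search` isn't anchored — it looks for the pattern anywhere in the string.
The match spans [4:10] → '<jucx>'.

'<jucx>'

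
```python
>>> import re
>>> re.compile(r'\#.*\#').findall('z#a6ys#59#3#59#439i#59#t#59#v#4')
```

Since nothing is captured, `findall` lists the 1 matched substring directly.

['#a6ys#59#3#59#439i#59#t#59#v#']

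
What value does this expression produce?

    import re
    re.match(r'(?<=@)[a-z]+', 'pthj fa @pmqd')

Because the assertion is zero-width, the text it checks is not consumed and won't appear in the result.
`re.match` only tries the pattern at the start of the string.
Here the pattern fails at index 0, so the call returns None.

None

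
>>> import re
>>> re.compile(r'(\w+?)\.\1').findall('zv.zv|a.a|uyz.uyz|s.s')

`\1` is not a pattern — it's the concrete string captured by group 1, re-applied verbatim.
Walking the string: at [0:5] match 'zv.zv', group 1 = 'zv'; at [6:9] match 'a.a', group 1 = 'a'; at [10:17] match 'uyz.uyz', group 1 = 'uyz'; at [18:21] match 's.s', group 1 = 's'.
With a single group, `findall` returns only what that group captured — 4 items.

['zv', 'a', 'uyz', 's']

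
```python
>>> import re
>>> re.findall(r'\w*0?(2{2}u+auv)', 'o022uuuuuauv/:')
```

['22uuuuuauv']

Pattern: zero or more of a word character, then optionally the literal '0'; then exactly 2 of the literal '2', then one or more of the literal 'u', then the literal 'auv' (captured).
Walking the string: at [0:12] match 'o022uuuuuauv', group 1 = '22uuuuuauv'.
`findall` collects group 1 from the one match (1 total).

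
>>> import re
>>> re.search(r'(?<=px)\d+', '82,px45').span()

(5, 7)

Lookahead/lookbehind check context without consuming it, so the matched span excludes the asserted characters.
`search` walks the string left to right and returns the first match it finds.
The match spans [5:7] → '45'.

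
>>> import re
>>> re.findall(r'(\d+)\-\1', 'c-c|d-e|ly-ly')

`findall` collects group 1 from each match (0 total).
Nothing in the string satisfies the pattern, so the list is empty.

[]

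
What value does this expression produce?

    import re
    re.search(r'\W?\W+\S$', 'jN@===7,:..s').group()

Pattern: optionally a non-word character; then one or more of a non-word character, then a non-whitespace character; then anchored at the end.
The match spans [7:12] → ',:..s'.

',:..s'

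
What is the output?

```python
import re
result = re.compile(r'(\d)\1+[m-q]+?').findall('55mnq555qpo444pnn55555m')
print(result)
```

['5', '5', '4', '5']

The backreference `\1` re-matches whatever the first group consumed, character for character.
One capturing group, so `findall` returns just the captured substring from each match — 4 in all.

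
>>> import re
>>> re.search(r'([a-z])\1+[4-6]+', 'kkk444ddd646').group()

`\1` has to match the exact text group 1 already captured.
`re.search` scans for the first position where the pattern succeeds.
The match spans [0:6] → 'kkk444'.
Captured: group 1 = 'k'.

'kkk444'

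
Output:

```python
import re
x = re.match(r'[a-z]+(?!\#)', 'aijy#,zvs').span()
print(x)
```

(0, 3)

Because the assertion is negative and zero-width, positions next to the forbidden text are skipped.
With `match`, the pattern is implicitly anchored at the beginning.
The match spans [0:3] → 'aij'.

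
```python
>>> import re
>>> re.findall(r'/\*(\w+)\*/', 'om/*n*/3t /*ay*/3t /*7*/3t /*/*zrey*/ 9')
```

['n', 'ay', '7', 'zrey']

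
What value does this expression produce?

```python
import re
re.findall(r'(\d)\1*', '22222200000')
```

['2', '0']

After group 1 captures some text, `\1` only succeeds where that same text appears again.
Because there's exactly one group, `findall` drops the full match and keeps group 1 from each hit.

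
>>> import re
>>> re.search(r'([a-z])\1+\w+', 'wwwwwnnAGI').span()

(0, 10)

`\1` has to match the exact text group 1 already captured.
Unlike `match`, `search` isn't anchored — it looks for the pattern anywhere in the string.
The match spans [0:10] → 'wwwwwnnAGI'.
Captured: group 1 = 'w'.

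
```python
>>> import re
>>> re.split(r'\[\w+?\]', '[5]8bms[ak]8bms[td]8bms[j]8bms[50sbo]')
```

['', '8bms', '8bms', '8bms', '8bms', '']

Matches to split on: at [0:3] → '[5]'; at [7:11] → '[ak]'; at [15:19] → '[td]'; at [23:26] → '[j]'; at [30:37] → '[50sbo]'.
`split` removes every match and returns the 6 fragments in between.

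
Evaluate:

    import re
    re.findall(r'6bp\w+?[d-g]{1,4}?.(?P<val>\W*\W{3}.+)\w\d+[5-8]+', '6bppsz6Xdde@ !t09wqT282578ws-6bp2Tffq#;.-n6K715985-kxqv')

The pattern matches the literal '6bp', then one or more of a word character (lazy); then 1 to 4 of a character in [d-g] (lazy), then any character; then zero or more of a non-word character, then exactly 3 of a non-word character, then one or more of any character (captured as 'val'); then a word character, then one or more of a digit, then one or more of a character in [5-8].
Walking the string: at [0:50] match '6bppsz6Xdde@ !t09wqT282578ws-6bp2Tffq#;.-n6K715985', group 1 = '@ !t09wqT282578ws-6bp2Tffq#;.-n6K715'.
With a single group, `findall` returns only what that group captured — 1 item.

['@ !t09wqT282578ws-6bp2Tffq#;.-n6K715']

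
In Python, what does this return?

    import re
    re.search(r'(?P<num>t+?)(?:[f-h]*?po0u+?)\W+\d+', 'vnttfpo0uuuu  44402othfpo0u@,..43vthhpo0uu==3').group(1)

'tt'

The match spans [2:19] → 'ttfpo0uuuu  44402'.
Captured: group 1 = 'tt'.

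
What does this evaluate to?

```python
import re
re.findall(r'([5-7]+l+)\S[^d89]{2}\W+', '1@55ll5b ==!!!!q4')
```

['55ll']

The pattern matches one or more of a character in [5-7], then one or more of a literal 'l' (captured); then a non-whitespace character, then exactly 2 of any character except [d89], then one or more of a non-word character.
With a single group, `findall` returns only what that group captured — 1 item.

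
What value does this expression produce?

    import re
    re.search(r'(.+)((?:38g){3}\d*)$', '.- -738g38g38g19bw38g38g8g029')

This matches one or more of any character (captured); then the literal '38g' repeated 3 times, then zero or more of a digit (captured); then anchored at the end.
Here no position works, so the call returns None.

None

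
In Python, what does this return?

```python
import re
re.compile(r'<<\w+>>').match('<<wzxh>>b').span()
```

With `match`, the pattern is implicitly anchored at the beginning.
The match spans [0:8] → '<<wzxh>>'.

(0, 8)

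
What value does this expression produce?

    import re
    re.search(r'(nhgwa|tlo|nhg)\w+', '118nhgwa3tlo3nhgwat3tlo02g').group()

'nhgwa3tlo3nhgwat3tlo02g'

The match spans [3:26] → 'nhgwa3tlo3nhgwat3tlo02g'.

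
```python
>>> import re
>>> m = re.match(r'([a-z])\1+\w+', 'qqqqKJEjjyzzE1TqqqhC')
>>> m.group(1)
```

'q'

A backreference is literal: `\1` must see the identical characters the first group matched.
`match` is anchored at position 0; if the pattern doesn't fit there, it returns None.
The match spans [0:20] → 'qqqqKJEjjyzzE1TqqqhC'.
Captured: group 1 = 'q'.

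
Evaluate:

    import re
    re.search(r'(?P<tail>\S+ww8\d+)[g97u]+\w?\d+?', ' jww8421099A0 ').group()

The pattern matches one or more of a non-whitespace character, then the literal 'ww8', then one or more of a digit (captured as 'tail'); then one or more of one of [g97u], then optionally a word character, then one or more of a digit (lazy).
`search` walks the string left to right and returns the first match it finds.
The match spans [1:13] → 'jww8421099A0'.
Captured: group 1 = 'jww842109'.

'jww8421099A0'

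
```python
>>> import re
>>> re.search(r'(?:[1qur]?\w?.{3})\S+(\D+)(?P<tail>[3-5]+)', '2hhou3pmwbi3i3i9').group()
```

The pattern matches optionally one of [1qur], then optionally a word character, then exactly 3 of any character (non-capturing group); then one or more of a non-whitespace character; then one or more of a non-digit (captured); then one or more of a character in [3-5] (captured as 'tail').
`re.search` scans for the first position where the pattern succeeds.
The match spans [0:14] → '2hhou3pmwbi3i3'.
Captured: group 1 = 'i', group 2 = '3'.

'2hhou3pmwbi3i3'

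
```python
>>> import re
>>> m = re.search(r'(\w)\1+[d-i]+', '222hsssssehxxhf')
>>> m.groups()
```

The match spans [0:4] → '222h'.
Captured: group 1 = '2'.

('2',)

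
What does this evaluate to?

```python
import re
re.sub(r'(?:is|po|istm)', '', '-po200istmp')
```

'-200tmp'

`|` is ordered: at each position the engine commits to the first alternative that works.
Every occurrence is swapped for ''.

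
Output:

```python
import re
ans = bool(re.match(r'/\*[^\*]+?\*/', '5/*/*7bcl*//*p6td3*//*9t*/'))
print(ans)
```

False

With `match`, the pattern is implicitly anchored at the beginning.
Here the string doesn't start with a match, so the call returns None, and `bool(None)` is False.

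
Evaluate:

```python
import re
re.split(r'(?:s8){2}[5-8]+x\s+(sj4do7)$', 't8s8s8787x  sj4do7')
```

['t8', 'sj4do7', '']

Pattern: the literal 's8' repeated 2 times, then one or more of a character in [5-8]; then a literal 'x', then one or more of whitespace; then the literal 'sj4', then the literal 'do7' (captured); then anchored at the end.
Matches to split on: at [2:18] → 's8s8787x  sj4do7'.
`re.split` interleaves the captured-group text with the surrounding fragments.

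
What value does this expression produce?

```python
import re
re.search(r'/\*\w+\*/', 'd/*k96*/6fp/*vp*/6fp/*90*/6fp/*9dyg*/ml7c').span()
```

(1, 8)

The match spans [1:8] → '/*k96*/'.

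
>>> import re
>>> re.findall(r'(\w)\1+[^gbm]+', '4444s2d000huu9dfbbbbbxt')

['4', 'b']

The backreference `\1` re-matches whatever the first group consumed, character for character.
Matches: at [0:16] match '4444s2d000huu9df', group 1 = '4'; at [16:23] match 'bbbbbxt', group 1 = 'b'.
`findall` collects group 1 from each match (2 total).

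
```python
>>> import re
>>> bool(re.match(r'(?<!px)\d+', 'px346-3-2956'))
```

False

With `match`, the pattern is implicitly anchored at the beginning.
Here the string doesn't start with a match, so the call returns None, and `bool(None)` is False.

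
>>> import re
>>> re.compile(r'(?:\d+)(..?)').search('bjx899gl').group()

'899gl'

The pattern matches one or more of a digit (non-capturing group); then any character, then optionally any character (captured).
`search` walks the string left to right and returns the first match it finds.
The match spans [3:8] → '899gl'.
Captured: group 1 = 'gl'.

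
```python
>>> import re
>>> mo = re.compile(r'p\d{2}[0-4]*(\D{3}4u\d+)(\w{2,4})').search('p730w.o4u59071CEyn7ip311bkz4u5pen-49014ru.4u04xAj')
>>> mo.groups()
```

The match spans [0:18] → 'p730w.o4u59071CEyn'.
Captured: group 1 = 'w.o4u59071', group 2 = 'CEyn'.

('w.o4u59071', 'CEyn')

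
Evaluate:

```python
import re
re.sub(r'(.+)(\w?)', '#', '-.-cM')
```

Pattern: one or more of any character (captured); then optionally a word character (captured).
Matches: at [0:5] → '-.-cM'.
Each match is replaced by '#'.

'#'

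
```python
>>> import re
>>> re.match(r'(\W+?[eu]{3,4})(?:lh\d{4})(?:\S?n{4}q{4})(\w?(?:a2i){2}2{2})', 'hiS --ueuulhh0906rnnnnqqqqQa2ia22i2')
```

With `match`, the pattern is implicitly anchored at the beginning.
Here position 0 doesn't satisfy it, so the call returns None.

None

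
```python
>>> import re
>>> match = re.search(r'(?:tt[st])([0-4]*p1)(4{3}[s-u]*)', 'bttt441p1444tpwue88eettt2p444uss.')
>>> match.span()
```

(1, 13)

The pattern matches the literal 'tt', then one of [st] (non-capturing group); then zero or more of a character in [0-4], then the literal 'p1' (captured); then exactly 3 of a literal '4', then zero or more of a character in [s-u] (captured).
The match spans [1:13] → 'ttt441p1444t'.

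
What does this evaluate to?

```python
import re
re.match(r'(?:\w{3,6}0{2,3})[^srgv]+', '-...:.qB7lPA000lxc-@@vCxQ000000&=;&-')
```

None

With `match`, the pattern is implicitly anchored at the beginning.
Here the string doesn't start with a match, so the call returns None.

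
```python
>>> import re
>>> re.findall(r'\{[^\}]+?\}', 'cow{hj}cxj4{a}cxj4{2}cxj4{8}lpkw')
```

Scanning left to right: at [3:7] → '{hj}'; at [11:14] → '{a}'; at [18:21] → '{2}'; at [25:28] → '{8}'.
`findall` yields the raw match text (4 of them) because the pattern has no groups.

['{hj}', '{a}', '{2}', '{8}']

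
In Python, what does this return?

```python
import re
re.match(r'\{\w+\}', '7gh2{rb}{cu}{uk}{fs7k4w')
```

None

`match` is anchored at position 0; if the pattern doesn't fit there, it returns None.
Here the pattern fails at index 0, so the call returns None.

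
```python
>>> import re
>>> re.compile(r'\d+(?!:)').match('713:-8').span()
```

`re.match` won't scan ahead — the pattern has to work from the very first character.
The match spans [0:2] → '71'.

(0, 2)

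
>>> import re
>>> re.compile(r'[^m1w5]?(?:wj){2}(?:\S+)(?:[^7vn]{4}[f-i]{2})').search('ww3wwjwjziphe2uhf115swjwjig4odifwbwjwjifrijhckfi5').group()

'wjwjziphe2uhf115swjwjig4odifwbwjwjifrijhckfi'

The match spans [4:48] → 'wjwjziphe2uhf115swjwjig4odifwbwjwjifrijhckfi'.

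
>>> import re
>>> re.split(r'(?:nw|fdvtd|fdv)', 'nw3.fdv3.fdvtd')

['', '3.', '3.', '']

`|` is ordered: at each position the engine commits to the first alternative that works.
Matches to split on: at [0:2] → 'nw'; at [4:7] → 'fdv'; at [9:14] → 'fdvtd'.
The string is cut at each match, leaving 4 pieces.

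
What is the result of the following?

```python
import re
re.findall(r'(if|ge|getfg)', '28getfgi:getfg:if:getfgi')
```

`|` is ordered: at each position the engine commits to the first alternative that works.
Matches: at [2:4] match 'ge', group 1 = 'ge'; at [9:11] match 'ge', group 1 = 'ge'; at [15:17] match 'if', group 1 = 'if'; at [18:20] match 'ge', group 1 = 'ge'.
One capturing group, so `findall` returns just the captured substring from each match — 4 in all.

['ge', 'ge', 'if', 'ge']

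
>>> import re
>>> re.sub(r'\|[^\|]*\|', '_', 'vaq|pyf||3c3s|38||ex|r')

Each match is replaced by '_'.

'vaq__38_ex|r'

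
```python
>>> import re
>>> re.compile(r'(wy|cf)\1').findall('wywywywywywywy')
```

['wy', 'wy', 'wy']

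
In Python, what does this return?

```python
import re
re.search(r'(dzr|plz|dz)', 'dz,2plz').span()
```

`search` walks the string left to right and returns the first match it finds.
The match spans [0:2] → 'dz'.
Captured: group 1 = 'dz'.

(0, 2)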